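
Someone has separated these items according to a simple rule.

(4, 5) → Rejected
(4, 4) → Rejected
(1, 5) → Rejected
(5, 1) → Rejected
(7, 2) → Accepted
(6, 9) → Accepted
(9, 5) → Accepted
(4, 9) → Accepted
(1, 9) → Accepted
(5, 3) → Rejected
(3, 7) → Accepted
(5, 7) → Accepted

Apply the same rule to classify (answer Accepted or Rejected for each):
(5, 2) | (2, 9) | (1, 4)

Rejected, Accepted, Rejected

All 'Accepted' examples share one property — max ≥ 6 — and every 'Rejected' example lacks it.
(5, 2) → max 5 → Rejected.
(2, 9) → max 9 → Accepted.
(1, 4) → max 4 → Rejected.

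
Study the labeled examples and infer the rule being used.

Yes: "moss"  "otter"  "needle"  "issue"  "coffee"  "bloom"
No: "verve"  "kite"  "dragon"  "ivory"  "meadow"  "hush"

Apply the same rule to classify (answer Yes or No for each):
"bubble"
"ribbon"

The classifier is using: has a double letter.
"bubble": Yes ('bb' doubled).
"ribbon": Yes ('bb' doubled).

Yes, Yes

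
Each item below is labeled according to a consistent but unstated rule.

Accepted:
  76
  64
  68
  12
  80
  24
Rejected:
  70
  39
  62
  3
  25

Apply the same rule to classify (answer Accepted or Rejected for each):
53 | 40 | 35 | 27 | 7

The common property of the 'Accepted' items is: multiple of 4. No 'Rejected' item has it.
Rejected: 53, since 53 = 4·13 + 1. Accepted: 40, since 40 = 4·10. Rejected: 35, since 35 = 4·8 + 3. Rejected: 27, since 27 = 4·6 + 3. Rejected: 7, since 7 = 4·1 + 3.

Rejected, Accepted, Rejected, Rejected, Rejected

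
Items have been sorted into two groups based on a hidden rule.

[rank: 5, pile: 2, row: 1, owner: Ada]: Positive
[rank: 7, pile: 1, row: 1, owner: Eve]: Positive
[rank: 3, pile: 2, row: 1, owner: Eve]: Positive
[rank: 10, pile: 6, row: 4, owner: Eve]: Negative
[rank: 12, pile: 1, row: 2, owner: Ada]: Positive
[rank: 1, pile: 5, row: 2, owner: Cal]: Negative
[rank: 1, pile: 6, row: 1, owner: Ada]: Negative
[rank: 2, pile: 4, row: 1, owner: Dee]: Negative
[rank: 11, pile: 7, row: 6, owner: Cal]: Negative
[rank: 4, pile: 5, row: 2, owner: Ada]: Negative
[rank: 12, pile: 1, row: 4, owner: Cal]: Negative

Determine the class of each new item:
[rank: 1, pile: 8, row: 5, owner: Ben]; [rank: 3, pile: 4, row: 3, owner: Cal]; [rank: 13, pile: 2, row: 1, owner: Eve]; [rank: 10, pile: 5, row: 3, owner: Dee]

All 'Positive' examples share one property — row ≤ 2 AND pile ≤ 2 — and every 'Negative' example lacks it.
[rank: 1, pile: 8, row: 5, owner: Ben] → row = 5, pile = 8 → Negative. [rank: 3, pile: 4, row: 3, owner: Cal] → row = 3, pile = 4 → Negative. [rank: 13, pile: 2, row: 1, owner: Eve] → row = 1, pile = 2 → Positive. [rank: 10, pile: 5, row: 3, owner: Dee] → row = 3, pile = 5 → Negative.

Negative, Negative, Positive, Negative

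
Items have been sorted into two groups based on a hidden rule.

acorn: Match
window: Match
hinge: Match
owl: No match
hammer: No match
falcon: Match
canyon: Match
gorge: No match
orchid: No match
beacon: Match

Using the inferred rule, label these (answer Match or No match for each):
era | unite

All 'Match' examples share one property — contains 'n' — and every 'No match' example lacks it.
No match: era, since no 'n'. Match: unite, since has 'n'.

No match, Match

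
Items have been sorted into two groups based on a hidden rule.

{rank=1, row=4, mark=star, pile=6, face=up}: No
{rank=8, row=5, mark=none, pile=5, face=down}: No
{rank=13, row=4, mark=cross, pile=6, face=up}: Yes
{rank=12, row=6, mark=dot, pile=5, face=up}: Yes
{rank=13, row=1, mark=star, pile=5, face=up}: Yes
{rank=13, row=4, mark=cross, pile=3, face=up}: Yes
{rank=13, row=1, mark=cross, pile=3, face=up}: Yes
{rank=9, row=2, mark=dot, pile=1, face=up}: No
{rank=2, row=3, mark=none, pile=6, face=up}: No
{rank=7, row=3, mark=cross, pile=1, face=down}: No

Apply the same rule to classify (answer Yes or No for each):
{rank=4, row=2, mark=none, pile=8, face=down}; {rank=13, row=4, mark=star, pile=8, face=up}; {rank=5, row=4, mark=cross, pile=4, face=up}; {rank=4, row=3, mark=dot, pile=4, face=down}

No, Yes, No, No

The common property of the 'Yes' items is: rank ≥ 12. No 'No' item has it.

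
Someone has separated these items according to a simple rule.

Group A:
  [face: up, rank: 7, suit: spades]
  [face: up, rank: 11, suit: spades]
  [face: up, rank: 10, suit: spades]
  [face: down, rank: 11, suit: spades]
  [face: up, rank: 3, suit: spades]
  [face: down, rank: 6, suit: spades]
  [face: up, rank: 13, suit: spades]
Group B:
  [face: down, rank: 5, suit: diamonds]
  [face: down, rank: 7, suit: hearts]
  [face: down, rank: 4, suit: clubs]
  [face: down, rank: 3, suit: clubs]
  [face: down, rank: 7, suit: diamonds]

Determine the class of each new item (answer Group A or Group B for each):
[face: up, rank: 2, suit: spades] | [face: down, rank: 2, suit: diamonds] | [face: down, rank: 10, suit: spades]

Group A, Group B, Group A

The simplest hypothesis consistent with all the labels is: suit is spades.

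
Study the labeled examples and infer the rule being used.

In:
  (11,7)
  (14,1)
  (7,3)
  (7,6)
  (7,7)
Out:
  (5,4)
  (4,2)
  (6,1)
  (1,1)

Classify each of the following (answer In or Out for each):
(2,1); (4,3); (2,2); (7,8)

Out, Out, Out, In

The common property of the 'In' items is: sum ≥ 10. No 'Out' item has it.
(2,1): 2+1 = 3 — fails this test, so Out. (4,3): 4+3 = 7 — fails this test, so Out. (2,2): 2+2 = 4 — fails this test, so Out. (7,8): 7+8 = 15 — matches, so In.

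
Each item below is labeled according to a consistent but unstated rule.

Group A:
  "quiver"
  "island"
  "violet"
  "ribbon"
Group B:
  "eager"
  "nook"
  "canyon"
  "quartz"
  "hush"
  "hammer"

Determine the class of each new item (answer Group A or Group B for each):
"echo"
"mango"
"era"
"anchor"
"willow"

Group B, Group B, Group B, Group B, Group A

The common property of the 'Group A' items is: contains 'i'. No 'Group B' item has it.
"echo": Group B (no 'i').
"mango": Group B (no 'i').
"era": Group B (no 'i').
"anchor": Group B (no 'i').
"willow": Group A (has 'i').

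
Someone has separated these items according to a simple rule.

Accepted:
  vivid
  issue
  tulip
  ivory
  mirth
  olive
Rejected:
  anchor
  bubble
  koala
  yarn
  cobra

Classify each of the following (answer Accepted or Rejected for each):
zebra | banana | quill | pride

The distinguishing property — contains 'i' — holds for all the 'Accepted' cases and none of the 'Rejected' cases.

Rejected, Rejected, Accepted, Accepted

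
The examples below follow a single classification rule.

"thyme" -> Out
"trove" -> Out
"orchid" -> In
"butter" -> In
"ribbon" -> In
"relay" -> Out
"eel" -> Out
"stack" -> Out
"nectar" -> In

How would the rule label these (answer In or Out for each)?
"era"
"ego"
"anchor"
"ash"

Out, Out, In, Out

The common property of the 'In' items is: even length. No 'Out' item has it.
"era": length 3 — fails this test, so Out.
"ego": length 3 — fails this test, so Out.
"anchor": length 6 — satisfies this, so In.
"ash": length 3 — fails this test, so Out.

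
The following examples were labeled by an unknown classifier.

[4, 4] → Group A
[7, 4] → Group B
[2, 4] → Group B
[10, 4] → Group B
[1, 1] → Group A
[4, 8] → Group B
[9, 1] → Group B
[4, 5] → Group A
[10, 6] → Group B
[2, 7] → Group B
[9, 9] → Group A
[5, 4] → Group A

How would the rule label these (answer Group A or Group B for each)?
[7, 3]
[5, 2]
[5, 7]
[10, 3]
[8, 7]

Group B, Group B, Group B, Group B, Group A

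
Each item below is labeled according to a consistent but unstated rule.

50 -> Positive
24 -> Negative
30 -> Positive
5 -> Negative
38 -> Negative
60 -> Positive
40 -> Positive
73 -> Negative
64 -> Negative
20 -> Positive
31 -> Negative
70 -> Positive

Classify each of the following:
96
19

Negative, Negative

One predicate separates the groups cleanly: multiple of 10.
Negative: 96, since 96 = 10·9 + 6. Negative: 19, since 19 = 10·1 + 9.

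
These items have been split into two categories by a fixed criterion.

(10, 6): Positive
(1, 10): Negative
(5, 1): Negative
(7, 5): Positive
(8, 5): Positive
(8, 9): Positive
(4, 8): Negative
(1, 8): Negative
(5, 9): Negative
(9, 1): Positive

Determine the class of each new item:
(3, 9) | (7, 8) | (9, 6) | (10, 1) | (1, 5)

Negative, Positive, Positive, Positive, Negative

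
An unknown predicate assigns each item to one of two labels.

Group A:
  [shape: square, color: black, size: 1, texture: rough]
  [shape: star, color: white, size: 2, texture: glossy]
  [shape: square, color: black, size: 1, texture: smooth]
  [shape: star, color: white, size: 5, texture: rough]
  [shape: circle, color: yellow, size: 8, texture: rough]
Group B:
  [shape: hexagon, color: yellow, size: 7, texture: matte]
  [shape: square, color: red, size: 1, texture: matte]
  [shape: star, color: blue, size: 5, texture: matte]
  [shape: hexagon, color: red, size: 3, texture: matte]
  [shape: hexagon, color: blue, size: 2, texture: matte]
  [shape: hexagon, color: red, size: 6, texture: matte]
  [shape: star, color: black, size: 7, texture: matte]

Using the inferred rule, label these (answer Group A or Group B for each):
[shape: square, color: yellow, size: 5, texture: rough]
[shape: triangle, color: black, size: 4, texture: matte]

Looking at the examples, the only property every 'Group A' case has and every 'Group B' case lacks is: texture is not matte.
[shape: square, color: yellow, size: 5, texture: rough]: Group A (texture is rough). [shape: triangle, color: black, size: 4, texture: matte]: Group B (texture is matte).

Group A, Group B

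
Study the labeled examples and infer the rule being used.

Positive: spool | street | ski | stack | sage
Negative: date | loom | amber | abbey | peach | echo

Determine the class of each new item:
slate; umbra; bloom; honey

Positive, Negative, Negative, Negative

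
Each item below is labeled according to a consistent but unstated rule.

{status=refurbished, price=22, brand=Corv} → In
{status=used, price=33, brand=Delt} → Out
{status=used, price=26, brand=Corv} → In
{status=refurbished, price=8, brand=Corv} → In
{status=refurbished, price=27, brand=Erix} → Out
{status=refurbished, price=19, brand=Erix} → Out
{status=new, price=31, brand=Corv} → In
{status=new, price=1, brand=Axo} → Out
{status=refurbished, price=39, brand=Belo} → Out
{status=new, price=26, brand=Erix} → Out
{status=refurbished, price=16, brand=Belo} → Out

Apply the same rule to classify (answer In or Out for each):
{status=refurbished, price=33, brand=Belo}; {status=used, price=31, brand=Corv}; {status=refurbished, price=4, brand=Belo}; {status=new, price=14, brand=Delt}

Out, In, Out, Out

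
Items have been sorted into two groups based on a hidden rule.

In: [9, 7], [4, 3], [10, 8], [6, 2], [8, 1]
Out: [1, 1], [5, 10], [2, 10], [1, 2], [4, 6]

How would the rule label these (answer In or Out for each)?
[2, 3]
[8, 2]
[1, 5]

Out, In, Out

A rule that fits every label: first > second — true of each 'In' example, false of each 'Out' one.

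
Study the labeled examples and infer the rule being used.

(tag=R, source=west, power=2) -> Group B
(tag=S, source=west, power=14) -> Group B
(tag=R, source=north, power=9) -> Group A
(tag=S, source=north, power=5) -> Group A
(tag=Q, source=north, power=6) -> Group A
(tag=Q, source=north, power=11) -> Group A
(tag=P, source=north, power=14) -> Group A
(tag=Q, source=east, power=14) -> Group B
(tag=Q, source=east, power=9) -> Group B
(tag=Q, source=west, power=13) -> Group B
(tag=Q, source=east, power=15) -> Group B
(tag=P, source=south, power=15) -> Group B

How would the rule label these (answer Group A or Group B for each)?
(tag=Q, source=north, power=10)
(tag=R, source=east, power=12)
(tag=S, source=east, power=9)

'Group A' ⟺ source is north.
Group A: (tag=Q, source=north, power=10), since source is north.
Group B: (tag=R, source=east, power=12), since source is east.
Group B: (tag=S, source=east, power=9), since source is east.

Group A, Group B, Group B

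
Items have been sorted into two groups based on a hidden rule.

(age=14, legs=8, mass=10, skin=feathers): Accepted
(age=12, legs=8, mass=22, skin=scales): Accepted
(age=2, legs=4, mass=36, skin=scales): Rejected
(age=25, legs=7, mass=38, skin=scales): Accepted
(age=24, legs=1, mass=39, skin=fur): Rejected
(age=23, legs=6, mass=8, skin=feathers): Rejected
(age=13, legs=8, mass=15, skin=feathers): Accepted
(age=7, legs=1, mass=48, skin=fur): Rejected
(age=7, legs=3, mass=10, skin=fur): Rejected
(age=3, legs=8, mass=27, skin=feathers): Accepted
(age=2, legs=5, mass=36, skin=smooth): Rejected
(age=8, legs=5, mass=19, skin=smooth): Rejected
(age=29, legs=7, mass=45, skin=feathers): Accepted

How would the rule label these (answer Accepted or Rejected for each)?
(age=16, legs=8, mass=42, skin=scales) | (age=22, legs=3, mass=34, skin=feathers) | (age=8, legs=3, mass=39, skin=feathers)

All 'Accepted' examples share one property — legs ≥ 7 — and every 'Rejected' example lacks it.
(age=16, legs=8, mass=42, skin=scales) — legs = 8, hence Accepted. (age=22, legs=3, mass=34, skin=feathers) — legs = 3, hence Rejected. (age=8, legs=3, mass=39, skin=feathers) — legs = 3, hence Rejected.

Accepted, Rejected, Rejected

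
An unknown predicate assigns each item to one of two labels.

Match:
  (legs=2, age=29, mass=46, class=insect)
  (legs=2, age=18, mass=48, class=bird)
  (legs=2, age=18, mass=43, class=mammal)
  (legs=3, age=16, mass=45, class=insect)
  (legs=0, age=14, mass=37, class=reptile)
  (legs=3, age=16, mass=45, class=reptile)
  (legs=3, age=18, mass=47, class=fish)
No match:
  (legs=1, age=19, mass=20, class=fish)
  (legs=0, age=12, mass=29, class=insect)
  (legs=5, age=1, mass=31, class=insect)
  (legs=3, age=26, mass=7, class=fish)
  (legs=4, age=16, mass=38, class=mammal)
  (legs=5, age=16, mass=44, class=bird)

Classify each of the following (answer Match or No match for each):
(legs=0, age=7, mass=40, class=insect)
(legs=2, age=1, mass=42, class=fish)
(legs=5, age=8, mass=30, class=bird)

Match, Match, No match

The simplest hypothesis consistent with all the labels is: legs ≤ 3 AND mass ≥ 31.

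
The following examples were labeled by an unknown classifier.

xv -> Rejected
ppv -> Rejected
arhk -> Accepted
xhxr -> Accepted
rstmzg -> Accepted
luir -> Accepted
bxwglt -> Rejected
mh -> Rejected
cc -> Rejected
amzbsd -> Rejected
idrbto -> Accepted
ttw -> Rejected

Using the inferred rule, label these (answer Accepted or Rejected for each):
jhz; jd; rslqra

Rejected, Rejected, Accepted

The rule appears to be: contains 'r'.
Rejected: jhz, since no 'r'. Rejected: jd, since no 'r'. Accepted: rslqra, since has 'r'.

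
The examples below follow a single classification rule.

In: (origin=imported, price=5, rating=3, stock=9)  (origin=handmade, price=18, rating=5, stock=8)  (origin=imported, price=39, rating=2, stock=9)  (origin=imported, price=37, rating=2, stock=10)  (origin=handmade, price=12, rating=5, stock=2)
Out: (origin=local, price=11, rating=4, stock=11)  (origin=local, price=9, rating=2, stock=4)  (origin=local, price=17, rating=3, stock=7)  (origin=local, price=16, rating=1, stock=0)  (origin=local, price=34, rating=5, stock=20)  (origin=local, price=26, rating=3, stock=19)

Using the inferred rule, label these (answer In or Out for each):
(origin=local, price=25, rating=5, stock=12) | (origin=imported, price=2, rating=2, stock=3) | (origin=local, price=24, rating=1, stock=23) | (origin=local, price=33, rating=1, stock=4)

Out, In, Out, Out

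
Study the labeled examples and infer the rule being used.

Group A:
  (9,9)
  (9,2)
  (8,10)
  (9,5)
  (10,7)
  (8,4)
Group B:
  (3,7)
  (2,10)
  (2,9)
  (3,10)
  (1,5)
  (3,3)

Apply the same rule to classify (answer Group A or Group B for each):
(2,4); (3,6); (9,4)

The classifier is using: first ≥ 4.
(2,4): first 2, does not pass → Group B.
(3,6): first 3, does not pass → Group B.
(9,4): first 9, checks out → Group A.

Group B, Group B, Group A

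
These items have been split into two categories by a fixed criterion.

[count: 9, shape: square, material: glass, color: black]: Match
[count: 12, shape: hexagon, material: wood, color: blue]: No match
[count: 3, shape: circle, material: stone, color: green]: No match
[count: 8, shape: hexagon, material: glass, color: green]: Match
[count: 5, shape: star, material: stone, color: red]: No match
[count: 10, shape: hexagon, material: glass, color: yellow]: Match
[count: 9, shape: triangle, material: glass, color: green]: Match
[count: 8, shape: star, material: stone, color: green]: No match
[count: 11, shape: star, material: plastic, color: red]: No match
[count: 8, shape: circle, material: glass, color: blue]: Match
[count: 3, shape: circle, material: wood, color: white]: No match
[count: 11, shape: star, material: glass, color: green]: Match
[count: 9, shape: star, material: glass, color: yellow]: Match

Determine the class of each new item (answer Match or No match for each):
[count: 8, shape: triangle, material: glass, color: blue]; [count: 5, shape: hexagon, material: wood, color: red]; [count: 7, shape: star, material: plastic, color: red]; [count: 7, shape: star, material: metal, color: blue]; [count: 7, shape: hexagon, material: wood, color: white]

The common property of the 'Match' items is: material is glass. No 'No match' item has it.
[count: 8, shape: triangle, material: glass, color: blue]: Match (material is glass).
[count: 5, shape: hexagon, material: wood, color: red]: No match (material is wood).
[count: 7, shape: star, material: plastic, color: red]: No match (material is plastic).
[count: 7, shape: star, material: metal, color: blue]: No match (material is metal).
[count: 7, shape: hexagon, material: wood, color: white]: No match (material is wood).

Match, No match, No match, No match, No match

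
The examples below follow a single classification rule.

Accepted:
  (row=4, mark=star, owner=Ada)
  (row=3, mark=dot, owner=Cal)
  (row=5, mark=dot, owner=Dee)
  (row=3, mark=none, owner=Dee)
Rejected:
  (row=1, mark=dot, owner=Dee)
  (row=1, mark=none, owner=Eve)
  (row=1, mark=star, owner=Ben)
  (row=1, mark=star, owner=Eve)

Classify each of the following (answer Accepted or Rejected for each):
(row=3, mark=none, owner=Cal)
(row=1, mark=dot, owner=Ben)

Accepted, Rejected

The pattern is that an item is 'Accepted' exactly when: row ≥ 3.
(row=3, mark=none, owner=Cal): Accepted (row = 3).
(row=1, mark=dot, owner=Ben): Rejected (row = 1).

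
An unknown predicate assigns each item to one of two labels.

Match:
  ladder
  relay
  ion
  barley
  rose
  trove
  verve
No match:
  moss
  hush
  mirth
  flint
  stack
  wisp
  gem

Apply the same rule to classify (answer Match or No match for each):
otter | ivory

Match, Match

Rule: has ≥ 2 vowels. This holds for each 'Match' example and fails for each 'No match' one.
otter: Match (2 vowels). ivory: Match (2 vowels).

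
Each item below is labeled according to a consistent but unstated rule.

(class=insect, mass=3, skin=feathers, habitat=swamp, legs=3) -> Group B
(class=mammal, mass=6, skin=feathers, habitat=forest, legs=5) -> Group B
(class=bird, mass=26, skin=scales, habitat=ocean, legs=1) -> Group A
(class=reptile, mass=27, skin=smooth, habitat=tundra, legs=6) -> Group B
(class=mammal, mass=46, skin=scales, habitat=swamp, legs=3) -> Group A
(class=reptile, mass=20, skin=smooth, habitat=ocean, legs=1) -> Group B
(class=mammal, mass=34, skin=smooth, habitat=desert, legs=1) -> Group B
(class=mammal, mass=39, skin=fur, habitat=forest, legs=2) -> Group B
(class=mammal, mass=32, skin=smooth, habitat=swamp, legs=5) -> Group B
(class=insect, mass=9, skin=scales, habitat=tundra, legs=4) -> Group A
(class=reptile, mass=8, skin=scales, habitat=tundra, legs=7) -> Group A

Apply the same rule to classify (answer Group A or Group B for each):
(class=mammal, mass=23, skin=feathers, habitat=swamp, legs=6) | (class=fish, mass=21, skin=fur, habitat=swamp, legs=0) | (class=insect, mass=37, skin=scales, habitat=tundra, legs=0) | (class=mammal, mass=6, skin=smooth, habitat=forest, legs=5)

Looking at the examples, the only property every 'Group A' case has and every 'Group B' case lacks is: skin is scales.

Group B, Group B, Group A, Group B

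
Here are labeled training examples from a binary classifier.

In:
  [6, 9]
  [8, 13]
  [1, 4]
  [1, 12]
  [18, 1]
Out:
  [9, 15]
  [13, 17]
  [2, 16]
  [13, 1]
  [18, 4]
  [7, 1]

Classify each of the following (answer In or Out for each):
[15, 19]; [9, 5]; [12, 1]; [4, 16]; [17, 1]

The rule appears to be: sum is odd.
[15, 19]: Out (15+19 = 34).
[9, 5]: Out (9+5 = 14).
[12, 1]: In (12+1 = 13).
[4, 16]: Out (4+16 = 20).
[17, 1]: Out (17+1 = 18).

Out, Out, In, Out, Out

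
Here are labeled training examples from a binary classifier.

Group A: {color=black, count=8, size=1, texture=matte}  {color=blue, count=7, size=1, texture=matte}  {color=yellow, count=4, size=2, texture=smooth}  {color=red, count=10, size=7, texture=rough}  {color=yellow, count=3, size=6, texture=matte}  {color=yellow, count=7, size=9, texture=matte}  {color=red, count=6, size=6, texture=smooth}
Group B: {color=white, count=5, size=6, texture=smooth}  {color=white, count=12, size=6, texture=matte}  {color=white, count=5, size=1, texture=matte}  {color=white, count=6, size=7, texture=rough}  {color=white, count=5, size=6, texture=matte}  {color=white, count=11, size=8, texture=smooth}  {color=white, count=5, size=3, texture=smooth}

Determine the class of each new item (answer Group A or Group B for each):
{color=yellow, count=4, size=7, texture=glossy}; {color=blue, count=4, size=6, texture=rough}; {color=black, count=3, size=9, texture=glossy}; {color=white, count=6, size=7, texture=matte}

Group A, Group A, Group A, Group B

One predicate separates the groups cleanly: color is not white.
{color=yellow, count=4, size=7, texture=glossy} → color is yellow → Group A. {color=blue, count=4, size=6, texture=rough} → color is blue → Group A. {color=black, count=3, size=9, texture=glossy} → color is black → Group A. {color=white, count=6, size=7, texture=matte} → color is white → Group B.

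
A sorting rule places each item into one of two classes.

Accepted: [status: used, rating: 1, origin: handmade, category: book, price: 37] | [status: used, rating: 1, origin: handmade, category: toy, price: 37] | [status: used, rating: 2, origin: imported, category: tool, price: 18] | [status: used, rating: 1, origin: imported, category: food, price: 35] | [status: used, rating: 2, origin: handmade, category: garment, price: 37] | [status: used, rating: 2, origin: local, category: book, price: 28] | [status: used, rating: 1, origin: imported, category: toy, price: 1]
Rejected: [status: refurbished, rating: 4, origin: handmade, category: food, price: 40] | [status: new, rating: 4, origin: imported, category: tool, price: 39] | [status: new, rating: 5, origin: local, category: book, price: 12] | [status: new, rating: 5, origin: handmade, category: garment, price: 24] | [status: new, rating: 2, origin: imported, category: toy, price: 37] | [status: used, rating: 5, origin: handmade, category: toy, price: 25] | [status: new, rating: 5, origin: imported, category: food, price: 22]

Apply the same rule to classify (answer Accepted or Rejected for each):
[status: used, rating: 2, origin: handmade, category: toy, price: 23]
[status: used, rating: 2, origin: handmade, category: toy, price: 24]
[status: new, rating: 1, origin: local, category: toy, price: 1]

'Accepted' ⟺ status is used AND rating ≤ 2.
[status: used, rating: 2, origin: handmade, category: toy, price: 23]: Accepted (status is used, rating = 2). [status: used, rating: 2, origin: handmade, category: toy, price: 24]: Accepted (status is used, rating = 2). [status: new, rating: 1, origin: local, category: toy, price: 1]: Rejected (status is new, rating = 1).

Accepted, Accepted, Rejected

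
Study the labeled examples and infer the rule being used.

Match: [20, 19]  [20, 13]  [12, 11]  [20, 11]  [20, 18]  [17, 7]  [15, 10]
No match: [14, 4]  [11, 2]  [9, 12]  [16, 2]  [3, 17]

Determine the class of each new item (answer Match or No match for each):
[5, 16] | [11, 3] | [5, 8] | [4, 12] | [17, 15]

No match, No match, No match, No match, Match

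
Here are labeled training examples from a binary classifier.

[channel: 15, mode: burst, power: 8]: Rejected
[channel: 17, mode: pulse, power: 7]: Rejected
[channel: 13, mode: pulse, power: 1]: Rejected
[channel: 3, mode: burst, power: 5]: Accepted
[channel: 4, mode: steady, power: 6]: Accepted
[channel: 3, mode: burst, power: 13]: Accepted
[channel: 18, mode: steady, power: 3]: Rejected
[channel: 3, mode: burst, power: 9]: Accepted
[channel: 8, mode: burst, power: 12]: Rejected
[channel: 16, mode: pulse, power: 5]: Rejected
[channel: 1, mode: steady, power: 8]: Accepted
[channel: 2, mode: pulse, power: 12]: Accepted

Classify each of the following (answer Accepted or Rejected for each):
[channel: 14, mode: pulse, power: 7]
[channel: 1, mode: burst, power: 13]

Rejected, Accepted

The pattern is that an item is 'Accepted' exactly when: channel ≤ 4.
[channel: 14, mode: pulse, power: 7] → channel = 14 → Rejected. [channel: 1, mode: burst, power: 13] → channel = 1 → Accepted.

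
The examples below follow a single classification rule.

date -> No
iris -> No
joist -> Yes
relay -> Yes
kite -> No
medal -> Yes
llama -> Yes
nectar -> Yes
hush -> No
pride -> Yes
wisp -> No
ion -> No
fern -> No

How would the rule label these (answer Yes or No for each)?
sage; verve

No, Yes

A rule that fits every label: length ≥ 5 — true of each 'Yes' example, false of each 'No' one.
sage — length 4, hence No. verve — length 5, hence Yes.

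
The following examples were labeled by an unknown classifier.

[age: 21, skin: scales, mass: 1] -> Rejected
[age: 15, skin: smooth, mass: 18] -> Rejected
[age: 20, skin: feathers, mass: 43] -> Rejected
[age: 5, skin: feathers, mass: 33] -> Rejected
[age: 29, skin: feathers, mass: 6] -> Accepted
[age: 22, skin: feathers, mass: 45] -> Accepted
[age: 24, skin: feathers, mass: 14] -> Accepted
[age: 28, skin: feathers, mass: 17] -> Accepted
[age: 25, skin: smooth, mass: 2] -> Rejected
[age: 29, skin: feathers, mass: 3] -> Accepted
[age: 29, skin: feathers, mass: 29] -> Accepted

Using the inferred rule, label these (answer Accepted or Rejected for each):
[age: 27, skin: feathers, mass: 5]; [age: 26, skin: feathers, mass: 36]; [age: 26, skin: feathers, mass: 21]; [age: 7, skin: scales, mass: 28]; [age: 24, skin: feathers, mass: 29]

The distinguishing property — skin is feathers AND age ≥ 21 — holds for all the 'Accepted' cases and none of the 'Rejected' cases.
Accepted: [age: 27, skin: feathers, mass: 5], since skin is feathers, age = 27. Accepted: [age: 26, skin: feathers, mass: 36], since skin is feathers, age = 26. Accepted: [age: 26, skin: feathers, mass: 21], since skin is feathers, age = 26. Rejected: [age: 7, skin: scales, mass: 28], since skin is scales, age = 7. Accepted: [age: 24, skin: feathers, mass: 29], since skin is feathers, age = 24.

Accepted, Accepted, Accepted, Rejected, Accepted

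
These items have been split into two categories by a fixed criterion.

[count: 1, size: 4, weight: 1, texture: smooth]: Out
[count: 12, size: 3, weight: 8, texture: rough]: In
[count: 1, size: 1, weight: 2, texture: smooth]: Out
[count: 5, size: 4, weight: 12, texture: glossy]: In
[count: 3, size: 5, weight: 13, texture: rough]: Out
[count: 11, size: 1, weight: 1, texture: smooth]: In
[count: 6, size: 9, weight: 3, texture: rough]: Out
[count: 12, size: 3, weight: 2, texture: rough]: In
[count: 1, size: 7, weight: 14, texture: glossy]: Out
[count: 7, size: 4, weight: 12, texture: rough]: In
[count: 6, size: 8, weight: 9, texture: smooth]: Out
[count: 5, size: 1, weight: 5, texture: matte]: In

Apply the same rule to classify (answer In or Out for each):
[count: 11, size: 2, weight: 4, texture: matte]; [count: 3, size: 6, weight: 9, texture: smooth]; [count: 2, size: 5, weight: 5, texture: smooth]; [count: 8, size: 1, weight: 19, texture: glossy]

In, Out, Out, In

The common property of the 'In' items is: count ≥ 3 AND size ≤ 4. No 'Out' item has it.
[count: 11, size: 2, weight: 4, texture: matte]: In (count = 11, size = 2). [count: 3, size: 6, weight: 9, texture: smooth]: Out (count = 3, size = 6). [count: 2, size: 5, weight: 5, texture: smooth]: Out (count = 2, size = 5). [count: 8, size: 1, weight: 19, texture: glossy]: In (count = 8, size = 1).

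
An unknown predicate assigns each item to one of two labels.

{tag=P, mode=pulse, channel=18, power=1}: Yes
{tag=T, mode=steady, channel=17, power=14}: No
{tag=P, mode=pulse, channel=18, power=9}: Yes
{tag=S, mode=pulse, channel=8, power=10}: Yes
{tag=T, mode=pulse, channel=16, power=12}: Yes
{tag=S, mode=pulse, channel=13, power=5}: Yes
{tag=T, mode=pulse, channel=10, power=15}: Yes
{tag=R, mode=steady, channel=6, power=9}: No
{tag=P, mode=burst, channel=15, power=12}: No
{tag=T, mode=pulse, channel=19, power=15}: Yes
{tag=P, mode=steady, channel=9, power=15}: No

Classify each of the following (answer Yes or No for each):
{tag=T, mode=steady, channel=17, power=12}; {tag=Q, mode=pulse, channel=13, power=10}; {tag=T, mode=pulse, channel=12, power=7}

No, Yes, Yes

The simplest hypothesis consistent with all the labels is: mode is pulse.
No: {tag=T, mode=steady, channel=17, power=12}, since mode is steady.
Yes: {tag=Q, mode=pulse, channel=13, power=10}, since mode is pulse.
Yes: {tag=T, mode=pulse, channel=12, power=7}, since mode is pulse.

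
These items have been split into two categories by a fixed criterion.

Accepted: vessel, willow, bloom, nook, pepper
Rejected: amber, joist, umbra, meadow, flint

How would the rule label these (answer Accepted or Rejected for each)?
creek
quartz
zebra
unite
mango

Accepted, Rejected, Rejected, Rejected, Rejected

The common property of the 'Accepted' items is: has a double letter. No 'Rejected' item has it.
creek: 'ee' doubled — qualifies, so Accepted. quartz: no doubled letter — doesn't qualify, so Rejected. zebra: no doubled letter — doesn't qualify, so Rejected. unite: no doubled letter — doesn't qualify, so Rejected. mango: no doubled letter — doesn't qualify, so Rejected.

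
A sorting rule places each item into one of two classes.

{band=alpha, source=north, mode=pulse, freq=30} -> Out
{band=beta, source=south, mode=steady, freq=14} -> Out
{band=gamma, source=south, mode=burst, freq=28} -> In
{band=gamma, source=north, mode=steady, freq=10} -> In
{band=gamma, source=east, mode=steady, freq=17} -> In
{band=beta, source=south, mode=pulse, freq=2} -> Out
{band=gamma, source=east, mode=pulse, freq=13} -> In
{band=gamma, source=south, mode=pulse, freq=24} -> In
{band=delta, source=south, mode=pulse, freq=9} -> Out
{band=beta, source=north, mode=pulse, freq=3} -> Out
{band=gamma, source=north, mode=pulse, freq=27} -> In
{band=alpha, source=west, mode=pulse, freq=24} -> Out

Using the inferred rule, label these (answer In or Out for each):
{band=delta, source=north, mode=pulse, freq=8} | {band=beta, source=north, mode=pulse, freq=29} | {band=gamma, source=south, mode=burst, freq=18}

Out, Out, In

One predicate separates the groups cleanly: band is gamma.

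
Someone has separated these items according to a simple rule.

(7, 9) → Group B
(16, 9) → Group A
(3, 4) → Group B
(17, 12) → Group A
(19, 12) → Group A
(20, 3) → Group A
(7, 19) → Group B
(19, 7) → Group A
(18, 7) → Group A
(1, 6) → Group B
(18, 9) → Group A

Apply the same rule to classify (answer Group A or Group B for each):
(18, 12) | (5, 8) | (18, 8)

Group A, Group B, Group A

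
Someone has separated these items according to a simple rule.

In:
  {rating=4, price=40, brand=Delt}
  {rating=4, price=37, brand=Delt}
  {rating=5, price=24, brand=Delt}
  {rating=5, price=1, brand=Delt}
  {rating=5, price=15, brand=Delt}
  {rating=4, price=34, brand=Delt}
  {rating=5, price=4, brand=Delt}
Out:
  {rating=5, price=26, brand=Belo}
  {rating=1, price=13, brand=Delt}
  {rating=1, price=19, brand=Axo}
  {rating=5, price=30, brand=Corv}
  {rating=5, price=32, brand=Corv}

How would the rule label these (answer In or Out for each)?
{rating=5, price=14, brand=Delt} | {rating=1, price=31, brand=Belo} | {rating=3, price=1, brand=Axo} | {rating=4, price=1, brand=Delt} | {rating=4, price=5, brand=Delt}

Every 'In' example satisfies: brand is Delt AND rating ≥ 4. None of the 'Out' examples do.
{rating=5, price=14, brand=Delt}: brand is Delt, rating = 5 — passes, so In. {rating=1, price=31, brand=Belo}: brand is Belo, rating = 1 — does not pass, so Out. {rating=3, price=1, brand=Axo}: brand is Axo, rating = 3 — does not pass, so Out. {rating=4, price=1, brand=Delt}: brand is Delt, rating = 4 — passes, so In. {rating=4, price=5, brand=Delt}: brand is Delt, rating = 4 — passes, so In.

In, Out, Out, In, In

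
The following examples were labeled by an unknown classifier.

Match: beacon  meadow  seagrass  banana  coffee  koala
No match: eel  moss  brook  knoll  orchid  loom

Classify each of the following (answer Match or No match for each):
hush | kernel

Every 'Match' example satisfies: has ≥ 3 vowels. None of the 'No match' examples do.
hush: 1 vowel — does not satisfy this, so No match.
kernel: 2 vowels — does not satisfy this, so No match.

No match, No match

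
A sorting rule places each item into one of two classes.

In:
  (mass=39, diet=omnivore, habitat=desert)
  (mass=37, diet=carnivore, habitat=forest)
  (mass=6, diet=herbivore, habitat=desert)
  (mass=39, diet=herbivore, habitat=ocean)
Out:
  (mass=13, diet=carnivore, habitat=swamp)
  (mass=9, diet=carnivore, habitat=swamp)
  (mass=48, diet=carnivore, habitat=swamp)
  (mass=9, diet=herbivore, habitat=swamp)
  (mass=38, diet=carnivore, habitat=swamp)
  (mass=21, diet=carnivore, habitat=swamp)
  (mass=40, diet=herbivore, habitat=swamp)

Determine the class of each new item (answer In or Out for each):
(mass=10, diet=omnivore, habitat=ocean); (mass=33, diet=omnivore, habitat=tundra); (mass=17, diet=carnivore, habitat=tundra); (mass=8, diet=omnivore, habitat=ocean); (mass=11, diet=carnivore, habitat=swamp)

Checking candidate rules against both groups, what survives is: habitat is not swamp.
(mass=10, diet=omnivore, habitat=ocean): habitat is ocean, passes → In.
(mass=33, diet=omnivore, habitat=tundra): habitat is tundra, passes → In.
(mass=17, diet=carnivore, habitat=tundra): habitat is tundra, passes → In.
(mass=8, diet=omnivore, habitat=ocean): habitat is ocean, passes → In.
(mass=11, diet=carnivore, habitat=swamp): habitat is swamp, fails the rule → Out.

In, In, In, In, Out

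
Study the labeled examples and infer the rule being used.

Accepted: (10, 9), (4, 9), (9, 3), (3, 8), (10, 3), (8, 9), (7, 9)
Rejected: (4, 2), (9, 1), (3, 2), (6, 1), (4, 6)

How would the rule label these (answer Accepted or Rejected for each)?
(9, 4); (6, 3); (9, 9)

The simplest hypothesis consistent with all the labels is: sum ≥ 11.
(9, 4): 9+4 = 13, checks out → Accepted. (6, 3): 6+3 = 9, lacks this property → Rejected. (9, 9): 9+9 = 18, checks out → Accepted.

Accepted, Rejected, Accepted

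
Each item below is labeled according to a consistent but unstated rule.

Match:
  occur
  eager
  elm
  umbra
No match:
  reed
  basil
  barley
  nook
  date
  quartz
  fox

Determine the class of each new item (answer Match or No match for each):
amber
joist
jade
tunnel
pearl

Match, No match, No match, No match, No match

The rule appears to be: starts with a vowel.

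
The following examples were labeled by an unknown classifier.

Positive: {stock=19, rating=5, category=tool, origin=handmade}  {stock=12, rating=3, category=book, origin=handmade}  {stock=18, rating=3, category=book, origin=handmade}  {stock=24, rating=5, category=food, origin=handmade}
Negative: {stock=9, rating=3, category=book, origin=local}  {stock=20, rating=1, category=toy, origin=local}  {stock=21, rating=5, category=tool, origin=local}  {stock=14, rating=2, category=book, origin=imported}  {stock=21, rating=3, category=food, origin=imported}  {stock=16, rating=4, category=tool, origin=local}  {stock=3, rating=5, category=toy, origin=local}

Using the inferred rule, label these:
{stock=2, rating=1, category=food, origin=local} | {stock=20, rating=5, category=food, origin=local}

Negative, Negative

Comparing the two groups points to one rule — origin is handmade.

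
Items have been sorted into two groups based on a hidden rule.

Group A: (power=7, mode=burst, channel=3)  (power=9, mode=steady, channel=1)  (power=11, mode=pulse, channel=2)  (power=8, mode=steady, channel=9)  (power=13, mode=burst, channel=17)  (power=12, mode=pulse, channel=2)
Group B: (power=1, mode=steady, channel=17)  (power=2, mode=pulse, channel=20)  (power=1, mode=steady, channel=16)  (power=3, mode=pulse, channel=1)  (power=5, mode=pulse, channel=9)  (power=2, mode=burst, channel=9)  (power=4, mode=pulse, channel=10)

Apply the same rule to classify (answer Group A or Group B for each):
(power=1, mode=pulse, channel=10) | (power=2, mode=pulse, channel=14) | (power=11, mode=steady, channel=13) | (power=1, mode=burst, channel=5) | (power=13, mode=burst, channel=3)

The classifier is using: power ≥ 7.
(power=1, mode=pulse, channel=10) → power = 1 → Group B.
(power=2, mode=pulse, channel=14) → power = 2 → Group B.
(power=11, mode=steady, channel=13) → power = 11 → Group A.
(power=1, mode=burst, channel=5) → power = 1 → Group B.
(power=13, mode=burst, channel=3) → power = 13 → Group A.

Group B, Group B, Group A, Group B, Group A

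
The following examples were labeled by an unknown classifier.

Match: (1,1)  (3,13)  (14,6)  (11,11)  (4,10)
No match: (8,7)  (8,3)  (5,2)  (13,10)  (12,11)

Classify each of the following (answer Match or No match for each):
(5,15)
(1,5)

The distinguishing property — sum is even — holds for all the 'Match' cases and none of the 'No match' cases.

Match, Match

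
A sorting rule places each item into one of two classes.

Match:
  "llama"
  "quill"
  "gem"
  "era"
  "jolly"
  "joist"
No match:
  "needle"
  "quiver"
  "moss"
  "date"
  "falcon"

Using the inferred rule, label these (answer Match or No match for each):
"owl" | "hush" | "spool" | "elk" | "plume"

Match, No match, Match, Match, Match

All 'Match' examples share one property — odd length — and every 'No match' example lacks it.
"owl" → length 3 → Match. "hush" → length 4 → No match. "spool" → length 5 → Match. "elk" → length 3 → Match. "plume" → length 5 → Match.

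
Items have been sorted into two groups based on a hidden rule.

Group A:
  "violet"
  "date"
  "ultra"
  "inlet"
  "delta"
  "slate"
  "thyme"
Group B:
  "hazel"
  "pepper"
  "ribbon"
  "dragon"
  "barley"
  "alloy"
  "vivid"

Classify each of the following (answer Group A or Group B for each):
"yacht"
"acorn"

Looking at the examples, the only property every 'Group A' case has and every 'Group B' case lacks is: contains 't'.
Group A: "yacht", since has 't'. Group B: "acorn", since no 't'.

Group A, Group B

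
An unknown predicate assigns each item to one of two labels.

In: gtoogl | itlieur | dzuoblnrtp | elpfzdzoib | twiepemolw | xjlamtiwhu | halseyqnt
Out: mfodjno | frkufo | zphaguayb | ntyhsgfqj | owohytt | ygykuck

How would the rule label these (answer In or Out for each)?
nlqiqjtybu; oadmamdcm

In, Out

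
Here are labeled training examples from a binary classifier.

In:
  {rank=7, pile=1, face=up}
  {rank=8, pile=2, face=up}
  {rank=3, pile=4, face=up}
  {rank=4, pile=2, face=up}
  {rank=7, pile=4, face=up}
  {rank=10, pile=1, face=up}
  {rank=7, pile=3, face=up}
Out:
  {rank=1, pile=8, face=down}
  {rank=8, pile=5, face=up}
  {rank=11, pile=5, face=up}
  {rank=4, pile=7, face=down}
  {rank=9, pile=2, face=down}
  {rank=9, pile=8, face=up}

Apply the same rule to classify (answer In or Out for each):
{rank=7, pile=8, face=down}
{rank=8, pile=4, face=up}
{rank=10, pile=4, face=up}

Out, In, In

A rule that fits every label: face is up AND pile ≤ 4 — true of each 'In' example, false of each 'Out' one.
{rank=7, pile=8, face=down} — face is down, pile = 8, hence Out.
{rank=8, pile=4, face=up} — face is up, pile = 4, hence In.
{rank=10, pile=4, face=up} — face is up, pile = 4, hence In.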